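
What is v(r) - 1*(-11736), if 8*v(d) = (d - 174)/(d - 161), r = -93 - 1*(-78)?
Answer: 16524477/1408 ≈ 11736.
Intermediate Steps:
r = -15 (r = -93 + 78 = -15)
v(d) = (-174 + d)/(8*(-161 + d)) (v(d) = ((d - 174)/(d - 161))/8 = ((-174 + d)/(-161 + d))/8 = (-174 + d)/(8*(-161 + d)))
v(r) - 1*(-11736) = (-174 - 15)/(8*(-161 - 15)) - 1*(-11736) = (⅛)*(-189)/(-176) + 11736 = (⅛)*(-1/176)*(-189) + 11736 = 189/1408 + 11736 = 16524477/1408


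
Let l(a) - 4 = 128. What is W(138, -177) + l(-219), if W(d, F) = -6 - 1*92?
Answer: 34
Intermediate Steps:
l(a) = 132 (l(a) = 4 + 128 = 132)
W(d, F) = -98 (W(d, F) = -6 - 92 = -98)
W(138, -177) + l(-219) = -98 + 132 = 34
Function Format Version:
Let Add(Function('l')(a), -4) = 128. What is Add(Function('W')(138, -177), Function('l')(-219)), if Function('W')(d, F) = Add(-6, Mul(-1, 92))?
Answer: 34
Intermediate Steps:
Function('l')(a) = 132 (Function('l')(a) = Add(4, 128) = 132)
Function('W')(d, F) = -98 (Function('W')(d, F) = Add(-6, -92) = -98)
Add(Function('W')(138, -177), Function('l')(-219)) = Add(-98, 132) = 34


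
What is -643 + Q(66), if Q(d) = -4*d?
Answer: -907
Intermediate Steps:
-643 + Q(66) = -643 - 4*66 = -643 - 264 = -907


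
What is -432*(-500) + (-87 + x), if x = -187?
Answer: 215726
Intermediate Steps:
-432*(-500) + (-87 + x) = -432*(-500) + (-87 - 187) = 216000 - 274 = 215726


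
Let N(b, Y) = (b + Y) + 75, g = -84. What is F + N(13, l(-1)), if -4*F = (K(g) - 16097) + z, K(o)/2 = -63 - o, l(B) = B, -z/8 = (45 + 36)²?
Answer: 68891/4 ≈ 17223.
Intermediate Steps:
z = -52488 (z = -8*(45 + 36)² = -8*81² = -8*6561 = -52488)
K(o) = -126 - 2*o (K(o) = 2*(-63 - o) = -126 - 2*o)
N(b, Y) = 75 + Y + b (N(b, Y) = (Y + b) + 75 = 75 + Y + b)
F = 68543/4 (F = -(((-126 - 2*(-84)) - 16097) - 52488)/4 = -(((-126 + 168) - 16097) - 52488)/4 = -((42 - 16097) - 52488)/4 = -(-16055 - 52488)/4 = -¼*(-68543) = 68543/4 ≈ 17136.)
F + N(13, l(-1)) = 68543/4 + (75 - 1 + 13) = 68543/4 + 87 = 68891/4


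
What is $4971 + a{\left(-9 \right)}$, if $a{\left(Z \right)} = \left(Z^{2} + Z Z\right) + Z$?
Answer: $5124$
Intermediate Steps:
$a{\left(Z \right)} = Z + 2 Z^{2}$ ($a{\left(Z \right)} = \left(Z^{2} + Z^{2}\right) + Z = 2 Z^{2} + Z = Z + 2 Z^{2}$)
$4971 + a{\left(-9 \right)} = 4971 - 9 \left(1 + 2 \left(-9\right)\right) = 4971 - 9 \left(1 - 18\right) = 4971 - -153 = 4971 + 153 = 5124$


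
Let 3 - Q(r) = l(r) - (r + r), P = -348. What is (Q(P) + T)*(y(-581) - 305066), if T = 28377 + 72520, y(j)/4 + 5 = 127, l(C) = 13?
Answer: -30515974398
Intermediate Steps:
y(j) = 488 (y(j) = -20 + 4*127 = -20 + 508 = 488)
Q(r) = -10 + 2*r (Q(r) = 3 - (13 - (r + r)) = 3 - (13 - 2*r) = 3 + (-13 + 2*r) = -10 + 2*r)
T = 100897
(Q(P) + T)*(y(-581) - 305066) = ((-10 + 2*(-348)) + 100897)*(488 - 305066) = ((-10 - 696) + 100897)*(-304578) = (-706 + 100897)*(-304578) = 100191*(-304578) = -30515974398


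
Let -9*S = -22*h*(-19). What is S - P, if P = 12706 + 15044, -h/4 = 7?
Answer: -238046/9 ≈ -26450.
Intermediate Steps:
h = -28 (h = -4*7 = -28)
S = 11704/9 (S = -(-22*(-28))*(-19)/9 = -616*(-19)/9 = -⅑*(-11704) = 11704/9 ≈ 1300.4)
P = 27750
S - P = 11704/9 - 1*27750 = 11704/9 - 27750 = -238046/9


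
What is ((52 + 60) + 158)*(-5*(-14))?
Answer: 18900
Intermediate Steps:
((52 + 60) + 158)*(-5*(-14)) = (112 + 158)*70 = 270*70 = 18900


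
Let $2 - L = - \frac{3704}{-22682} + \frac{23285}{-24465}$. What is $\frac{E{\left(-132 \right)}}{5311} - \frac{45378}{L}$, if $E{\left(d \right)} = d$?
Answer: $- \frac{13373617005472218}{821804101597} \approx -16273.0$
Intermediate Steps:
$L = \frac{154736227}{55491513}$ ($L = 2 - \left(- \frac{3704}{-22682} + \frac{23285}{-24465}\right) = 2 - \left(\left(-3704\right) \left(- \frac{1}{22682}\right) + 23285 \left(- \frac{1}{24465}\right)\right) = 2 - \left(\frac{1852}{11341} - \frac{4657}{4893}\right) = 2 - - \frac{43753201}{55491513} = 2 + \frac{43753201}{55491513} = \frac{154736227}{55491513} \approx 2.7885$)
$\frac{E{\left(-132 \right)}}{5311} - \frac{45378}{L} = - \frac{132}{5311} - \frac{45378}{\frac{154736227}{55491513}} = \left(-132\right) \frac{1}{5311} - \frac{2518093876914}{154736227} = - \frac{132}{5311} - \frac{2518093876914}{154736227} = - \frac{13373617005472218}{821804101597}$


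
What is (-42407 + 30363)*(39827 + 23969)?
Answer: -768359024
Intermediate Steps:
(-42407 + 30363)*(39827 + 23969) = -12044*63796 = -768359024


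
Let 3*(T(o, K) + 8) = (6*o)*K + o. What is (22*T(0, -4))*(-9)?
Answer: 1584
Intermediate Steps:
T(o, K) = -8 + o/3 + 2*K*o (T(o, K) = -8 + ((6*o)*K + o)/3 = -8 + (6*K*o + o)/3 = -8 + (o + 6*K*o)/3 = -8 + (o/3 + 2*K*o) = -8 + o/3 + 2*K*o)
(22*T(0, -4))*(-9) = (22*(-8 + (1/3)*0 + 2*(-4)*0))*(-9) = (22*(-8 + 0 + 0))*(-9) = (22*(-8))*(-9) = -176*(-9) = 1584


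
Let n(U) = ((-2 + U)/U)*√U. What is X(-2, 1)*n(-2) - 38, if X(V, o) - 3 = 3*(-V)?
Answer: -38 + 18*I*√2 ≈ -38.0 + 25.456*I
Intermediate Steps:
X(V, o) = 3 - 3*V (X(V, o) = 3 + 3*(-V) = 3 - 3*V)
n(U) = (-2 + U)/√U (n(U) = ((-2 + U)/U)*√U = (-2 + U)/√U)
X(-2, 1)*n(-2) - 38 = (3 - 3*(-2))*((-2 - 2)/√(-2)) - 38 = (3 + 6)*(-I*√2/2*(-4)) - 38 = 9*(2*I*√2) - 38 = 18*I*√2 - 38 = -38 + 18*I*√2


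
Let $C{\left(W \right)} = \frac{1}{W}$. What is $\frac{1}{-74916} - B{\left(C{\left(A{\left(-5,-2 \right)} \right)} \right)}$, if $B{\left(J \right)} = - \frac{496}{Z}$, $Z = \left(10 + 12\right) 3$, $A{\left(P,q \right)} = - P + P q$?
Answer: $\frac{6193045}{824076} \approx 7.5151$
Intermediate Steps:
$Z = 66$ ($Z = 22 \cdot 3 = 66$)
$B{\left(J \right)} = - \frac{248}{33}$ ($B{\left(J \right)} = - \frac{496}{66} = \left(-496\right) \frac{1}{66} = - \frac{248}{33}$)
$\frac{1}{-74916} - B{\left(C{\left(A{\left(-5,-2 \right)} \right)} \right)} = \frac{1}{-74916} - - \frac{248}{33} = - \frac{1}{74916} + \frac{248}{33} = \frac{6193045}{824076}$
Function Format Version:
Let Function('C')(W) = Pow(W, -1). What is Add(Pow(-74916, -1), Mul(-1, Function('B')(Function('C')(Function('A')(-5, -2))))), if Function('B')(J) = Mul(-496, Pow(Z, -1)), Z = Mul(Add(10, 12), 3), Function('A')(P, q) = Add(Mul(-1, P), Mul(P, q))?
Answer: Rational(6193045, 824076) ≈ 7.5151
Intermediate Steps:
Z = 66 (Z = Mul(22, 3) = 66)
Function('B')(J) = Rational(-248, 33) (Function('B')(J) = Mul(-496, Pow(66, -1)) = Mul(-496, Rational(1, 66)) = Rational(-248, 33))
Add(Pow(-74916, -1), Mul(-1, Function('B')(Function('C')(Function('A')(-5, -2))))) = Add(Pow(-74916, -1), Mul(-1, Rational(-248, 33))) = Add(Rational(-1, 74916), Rational(248, 33)) = Rational(6193045, 824076)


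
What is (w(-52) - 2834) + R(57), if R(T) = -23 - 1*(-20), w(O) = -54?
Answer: -2891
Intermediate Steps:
R(T) = -3 (R(T) = -23 + 20 = -3)
(w(-52) - 2834) + R(57) = (-54 - 2834) - 3 = -2888 - 3 = -2891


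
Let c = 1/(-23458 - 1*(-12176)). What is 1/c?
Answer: -11282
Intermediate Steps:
c = -1/11282 (c = 1/(-23458 + 12176) = 1/(-11282) = -1/11282 ≈ -8.8637e-5)
1/c = 1/(-1/11282) = -11282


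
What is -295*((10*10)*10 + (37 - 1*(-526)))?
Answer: -461085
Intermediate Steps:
-295*((10*10)*10 + (37 - 1*(-526))) = -295*(100*10 + (37 + 526)) = -295*(1000 + 563) = -295*1563 = -461085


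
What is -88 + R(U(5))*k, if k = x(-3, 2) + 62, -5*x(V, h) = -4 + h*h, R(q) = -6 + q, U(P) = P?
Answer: -150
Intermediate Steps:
x(V, h) = 4/5 - h**2/5 (x(V, h) = -(-4 + h*h)/5 = -(-4 + h**2)/5 = 4/5 - h**2/5)
k = 62 (k = (4/5 - 1/5*2**2) + 62 = (4/5 - 1/5*4) + 62 = (4/5 - 4/5) + 62 = 0 + 62 = 62)
-88 + R(U(5))*k = -88 + (-6 + 5)*62 = -88 - 1*62 = -88 - 62 = -150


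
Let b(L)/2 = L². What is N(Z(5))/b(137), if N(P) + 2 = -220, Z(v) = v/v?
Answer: -111/18769 ≈ -0.0059140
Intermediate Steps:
Z(v) = 1
N(P) = -222 (N(P) = -2 - 220 = -222)
b(L) = 2*L²
N(Z(5))/b(137) = -222/(2*137²) = -222/(2*18769) = -222/37538 = -222*1/37538 = -111/18769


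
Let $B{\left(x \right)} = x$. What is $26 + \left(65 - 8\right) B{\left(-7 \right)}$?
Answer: $-373$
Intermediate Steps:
$26 + \left(65 - 8\right) B{\left(-7 \right)} = 26 + \left(65 - 8\right) \left(-7\right) = 26 + 57 \left(-7\right) = 26 - 399 = -373$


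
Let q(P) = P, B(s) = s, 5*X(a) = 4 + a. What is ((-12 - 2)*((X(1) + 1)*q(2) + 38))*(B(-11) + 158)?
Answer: -86436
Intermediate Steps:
X(a) = 4/5 + a/5 (X(a) = (4 + a)/5 = 4/5 + a/5)
((-12 - 2)*((X(1) + 1)*q(2) + 38))*(B(-11) + 158) = ((-12 - 2)*(((4/5 + (1/5)*1) + 1)*2 + 38))*(-11 + 158) = -14*(((4/5 + 1/5) + 1)*2 + 38)*147 = -14*((1 + 1)*2 + 38)*147 = -14*(2*2 + 38)*147 = -14*(4 + 38)*147 = -14*42*147 = -588*147 = -86436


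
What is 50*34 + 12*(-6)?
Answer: 1628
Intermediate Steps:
50*34 + 12*(-6) = 1700 - 72 = 1628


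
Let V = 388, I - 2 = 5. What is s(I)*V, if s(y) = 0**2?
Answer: 0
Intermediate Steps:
I = 7 (I = 2 + 5 = 7)
s(y) = 0
s(I)*V = 0*388 = 0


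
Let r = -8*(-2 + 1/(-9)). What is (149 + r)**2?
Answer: 2229049/81 ≈ 27519.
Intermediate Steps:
r = 152/9 (r = -8*(-2 - 1/9) = -8*(-19/9) = 152/9 ≈ 16.889)
(149 + r)**2 = (149 + 152/9)**2 = (1493/9)**2 = 2229049/81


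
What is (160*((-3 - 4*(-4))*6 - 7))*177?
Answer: 2010720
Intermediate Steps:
(160*((-3 - 4*(-4))*6 - 7))*177 = (160*((-3 + 16)*6 - 7))*177 = (160*(13*6 - 7))*177 = (160*(78 - 7))*177 = (160*71)*177 = 11360*177 = 2010720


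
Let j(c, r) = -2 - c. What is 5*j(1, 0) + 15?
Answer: 0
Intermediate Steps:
5*j(1, 0) + 15 = 5*(-2 - 1*1) + 15 = 5*(-2 - 1) + 15 = 5*(-3) + 15 = -15 + 15 = 0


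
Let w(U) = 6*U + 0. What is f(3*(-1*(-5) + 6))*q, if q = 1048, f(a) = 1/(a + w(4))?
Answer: 1048/57 ≈ 18.386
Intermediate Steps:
w(U) = 6*U
f(a) = 1/(24 + a) (f(a) = 1/(a + 6*4) = 1/(a + 24) = 1/(24 + a))
f(3*(-1*(-5) + 6))*q = 1048/(24 + 3*(-1*(-5) + 6)) = 1048/(24 + 3*(5 + 6)) = 1048/(24 + 3*11) = 1048/(24 + 33) = 1048/57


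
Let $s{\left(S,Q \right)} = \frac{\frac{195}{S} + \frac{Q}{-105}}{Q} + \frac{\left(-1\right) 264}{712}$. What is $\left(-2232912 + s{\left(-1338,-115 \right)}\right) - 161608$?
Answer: $- \frac{229541142000647}{95861010} \approx -2.3945 \cdot 10^{6}$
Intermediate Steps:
$s{\left(S,Q \right)} = - \frac{33}{89} + \frac{\frac{195}{S} - \frac{Q}{105}}{Q}$ ($s{\left(S,Q \right)} = \frac{\frac{195}{S} + Q \left(- \frac{1}{105}\right)}{Q} - \frac{33}{89} = \frac{\frac{195}{S} - \frac{Q}{105}}{Q} - \frac{33}{89} = - \frac{33}{89} + \frac{\frac{195}{S} - \frac{Q}{105}}{Q}$)
$\left(-2232912 + s{\left(-1338,-115 \right)}\right) - 161608 = \left(-2232912 - \left(\frac{3554}{9345} - \frac{195}{\left(-115\right) \left(-1338\right)}\right)\right) - 161608 = \left(-2232912 - \left(\frac{3554}{9345} + \frac{39}{23} \left(- \frac{1}{1338}\right)\right)\right) - 161608 = \left(-2232912 + \left(- \frac{3554}{9345} + \frac{13}{10258}\right)\right) - 161608 = \left(-2232912 - \frac{36335447}{95861010}\right) - 161608 = - \frac{214049235896567}{95861010} - 161608 = - \frac{229541142000647}{95861010}$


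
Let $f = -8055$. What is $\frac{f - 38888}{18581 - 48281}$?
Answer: $\frac{46943}{29700} \approx 1.5806$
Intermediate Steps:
$\frac{f - 38888}{18581 - 48281} = \frac{-8055 - 38888}{18581 - 48281} = - \frac{46943}{-29700} = \left(-46943\right) \left(- \frac{1}{29700}\right) = \frac{46943}{29700}$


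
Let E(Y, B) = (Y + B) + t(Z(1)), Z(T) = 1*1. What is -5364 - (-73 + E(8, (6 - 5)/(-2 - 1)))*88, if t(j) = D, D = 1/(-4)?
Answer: 1222/3 ≈ 407.33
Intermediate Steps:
Z(T) = 1
D = -¼ ≈ -0.25000
t(j) = -¼
E(Y, B) = -¼ + B + Y (E(Y, B) = (Y + B) - ¼ = (B + Y) - ¼ = -¼ + B + Y)
-5364 - (-73 + E(8, (6 - 5)/(-2 - 1)))*88 = -5364 - (-73 + (-¼ + (6 - 5)/(-2 - 1) + 8))*88 = -5364 - (-73 + (-¼ + 1/(-3) + 8))*88 = -5364 - (-73 + (-¼ + 1*(-⅓) + 8))*88 = -5364 - (-73 + (-¼ - ⅓ + 8))*88 = -5364 - (-73 + 89/12)*88 = -5364 - (-787)*88/12 = -5364 - 1*(-17314/3) = -5364 + 17314/3 = 1222/3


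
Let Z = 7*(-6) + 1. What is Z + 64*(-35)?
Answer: -2281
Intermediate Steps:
Z = -41 (Z = -42 + 1 = -41)
Z + 64*(-35) = -41 + 64*(-35) = -41 - 2240 = -2281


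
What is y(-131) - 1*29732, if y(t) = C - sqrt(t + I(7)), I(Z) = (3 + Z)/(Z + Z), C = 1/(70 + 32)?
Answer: -3032663/102 - 4*I*sqrt(399)/7 ≈ -29732.0 - 11.414*I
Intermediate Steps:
C = 1/102 ≈ 0.0098039
I(Z) = (3 + Z)/(2*Z) (I(Z) = (3 + Z)/((2*Z)) = (3 + Z)*(1/(2*Z)) = (3 + Z)/(2*Z))
y(t) = 1/102 - sqrt(5/7 + t) (y(t) = 1/102 - sqrt(t + (1/2)*(3 + 7)/7) = 1/102 - sqrt(t + (1/2)*(1/7)*10) = 1/102 - sqrt(t + 5/7) = 1/102 - sqrt(5/7 + t))
y(-131) - 1*29732 = (1/102 - sqrt(35 + 49*(-131))/7) - 1*29732 = (1/102 - sqrt(35 - 6419)/7) - 29732 = (1/102 - 4*I*sqrt(399)/7) - 29732 = -3032663/102 - 4*I*sqrt(399)/7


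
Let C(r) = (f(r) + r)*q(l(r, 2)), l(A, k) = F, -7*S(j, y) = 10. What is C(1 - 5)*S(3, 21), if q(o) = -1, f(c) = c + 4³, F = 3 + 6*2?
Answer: 80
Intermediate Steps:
S(j, y) = -10/7 (S(j, y) = -⅐*10 = -10/7)
F = 15 (F = 3 + 12 = 15)
f(c) = 64 + c (f(c) = c + 64 = 64 + c)
l(A, k) = 15
C(r) = -64 - 2*r (C(r) = ((64 + r) + r)*(-1) = (64 + 2*r)*(-1) = -64 - 2*r)
C(1 - 5)*S(3, 21) = (-64 - 2*(1 - 5))*(-10/7) = (-64 - 2*(-4))*(-10/7) = (-64 + 8)*(-10/7) = -56*(-10/7) = 80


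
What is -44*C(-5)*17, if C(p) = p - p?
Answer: 0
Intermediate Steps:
C(p) = 0
-44*C(-5)*17 = -44*0*17 = 0*17 = 0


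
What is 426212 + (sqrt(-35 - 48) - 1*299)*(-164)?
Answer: 475248 - 164*I*sqrt(83) ≈ 4.7525e+5 - 1494.1*I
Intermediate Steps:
426212 + (sqrt(-35 - 48) - 1*299)*(-164) = 426212 + (sqrt(-83) - 299)*(-164) = 426212 + (I*sqrt(83) - 299)*(-164) = 426212 + (-299 + I*sqrt(83))*(-164) = 426212 + (49036 - 164*I*sqrt(83)) = 475248 - 164*I*sqrt(83)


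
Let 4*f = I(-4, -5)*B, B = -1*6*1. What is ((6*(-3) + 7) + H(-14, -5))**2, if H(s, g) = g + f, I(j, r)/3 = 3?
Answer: 3481/4 ≈ 870.25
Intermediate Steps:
B = -6 (B = -6*1 = -6)
I(j, r) = 9 (I(j, r) = 3*3 = 9)
f = -27/2 (f = (9*(-6))/4 = (1/4)*(-54) = -27/2 ≈ -13.500)
H(s, g) = -27/2 + g (H(s, g) = g - 27/2 = -27/2 + g)
((6*(-3) + 7) + H(-14, -5))**2 = ((6*(-3) + 7) + (-27/2 - 5))**2 = ((-18 + 7) - 37/2)**2 = (-11 - 37/2)**2 = (-59/2)**2 = 3481/4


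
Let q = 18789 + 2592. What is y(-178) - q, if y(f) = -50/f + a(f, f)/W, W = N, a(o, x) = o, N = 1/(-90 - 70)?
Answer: 631836/89 ≈ 7099.3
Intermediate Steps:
N = -1/160 (N = 1/(-160) = -1/160 ≈ -0.0062500)
W = -1/160 ≈ -0.0062500
y(f) = -160*f - 50/f (y(f) = -50/f + f/(-1/160) = -50/f + f*(-160) = -50/f - 160*f = -160*f - 50/f)
q = 21381
y(-178) - q = (-160*(-178) - 50/(-178)) - 1*21381 = (28480 - 50*(-1/178)) - 21381 = (28480 + 25/89) - 21381 = 2534745/89 - 21381 = 631836/89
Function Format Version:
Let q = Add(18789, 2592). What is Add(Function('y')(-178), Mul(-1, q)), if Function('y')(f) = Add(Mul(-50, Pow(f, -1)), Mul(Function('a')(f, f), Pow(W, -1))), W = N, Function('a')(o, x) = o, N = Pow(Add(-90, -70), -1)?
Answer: Rational(631836, 89) ≈ 7099.3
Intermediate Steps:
N = Rational(-1, 160) (N = Pow(-160, -1) = Rational(-1, 160) ≈ -0.0062500)
W = Rational(-1, 160) ≈ -0.0062500
Function('y')(f) = Add(Mul(-160, f), Mul(-50, Pow(f, -1))) (Function('y')(f) = Add(Mul(-50, Pow(f, -1)), Mul(f, Pow(Rational(-1, 160), -1))) = Add(Mul(-50, Pow(f, -1)), Mul(f, -160)) = Add(Mul(-50, Pow(f, -1)), Mul(-160, f)) = Add(Mul(-160, f), Mul(-50, Pow(f, -1))))
q = 21381
Add(Function('y')(-178), Mul(-1, q)) = Add(Add(Mul(-160, -178), Mul(-50, Pow(-178, -1))), Mul(-1, 21381)) = Add(Add(28480, Mul(-50, Rational(-1, 178))), -21381) = Add(Add(28480, Rational(25, 89)), -21381) = Add(Rational(2534745, 89), -21381) = Rational(631836, 89)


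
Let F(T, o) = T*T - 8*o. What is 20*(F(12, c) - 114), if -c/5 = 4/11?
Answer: 9800/11 ≈ 890.91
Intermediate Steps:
c = -20/11 ≈ -1.8182
F(T, o) = T² - 8*o
20*(F(12, c) - 114) = 20*((12² - 8*(-20/11)) - 114) = 20*((144 + 160/11) - 114) = 20*(1744/11 - 114) = 20*(490/11) = 9800/11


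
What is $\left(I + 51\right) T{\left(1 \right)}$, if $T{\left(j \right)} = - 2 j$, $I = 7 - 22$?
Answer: $-72$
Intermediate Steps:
$I = -15$ ($I = 7 - 22 = -15$)
$\left(I + 51\right) T{\left(1 \right)} = \left(-15 + 51\right) \left(\left(-2\right) 1\right) = 36 \left(-2\right) = -72$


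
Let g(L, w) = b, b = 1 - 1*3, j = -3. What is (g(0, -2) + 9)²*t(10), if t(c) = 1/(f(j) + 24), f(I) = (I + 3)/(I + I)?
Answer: 49/24 ≈ 2.0417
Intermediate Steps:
b = -2 (b = 1 - 3 = -2)
g(L, w) = -2
f(I) = (3 + I)/(2*I) (f(I) = (3 + I)/((2*I)) = (3 + I)*(1/(2*I)) = (3 + I)/(2*I))
t(c) = 1/24 (t(c) = 1/((½)*(3 - 3)/(-3) + 24) = 1/((½)*(-⅓)*0 + 24) = 1/(0 + 24) = 1/24)
(g(0, -2) + 9)²*t(10) = (-2 + 9)²*(1/24) = 7²*(1/24) = 49*(1/24) = 49/24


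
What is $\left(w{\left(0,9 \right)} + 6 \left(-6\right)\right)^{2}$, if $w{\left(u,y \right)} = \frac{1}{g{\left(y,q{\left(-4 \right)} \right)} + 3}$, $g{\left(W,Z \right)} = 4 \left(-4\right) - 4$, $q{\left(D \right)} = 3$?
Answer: $\frac{375769}{289} \approx 1300.2$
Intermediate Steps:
$g{\left(W,Z \right)} = -20$ ($g{\left(W,Z \right)} = -16 - 4 = -20$)
$w{\left(u,y \right)} = - \frac{1}{17}$ ($w{\left(u,y \right)} = \frac{1}{-20 + 3} = \frac{1}{-17} = - \frac{1}{17}$)
$\left(w{\left(0,9 \right)} + 6 \left(-6\right)\right)^{2} = \left(- \frac{1}{17} + 6 \left(-6\right)\right)^{2} = \left(- \frac{1}{17} - 36\right)^{2} = \left(- \frac{613}{17}\right)^{2} = \frac{375769}{289}$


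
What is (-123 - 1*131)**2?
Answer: 64516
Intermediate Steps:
(-123 - 1*131)**2 = (-123 - 131)**2 = (-254)**2 = 64516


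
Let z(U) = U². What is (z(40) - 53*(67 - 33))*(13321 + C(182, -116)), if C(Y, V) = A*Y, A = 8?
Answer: -2984954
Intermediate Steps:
C(Y, V) = 8*Y
(z(40) - 53*(67 - 33))*(13321 + C(182, -116)) = (40² - 53*(67 - 33))*(13321 + 8*182) = (1600 - 53*34)*(13321 + 1456) = (1600 - 1802)*14777 = -202*14777 = -2984954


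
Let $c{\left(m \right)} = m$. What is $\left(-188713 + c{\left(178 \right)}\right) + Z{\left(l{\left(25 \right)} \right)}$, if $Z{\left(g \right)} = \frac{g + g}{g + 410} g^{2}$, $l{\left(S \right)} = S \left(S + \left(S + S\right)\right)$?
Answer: $\frac{2550558255}{457} \approx 5.5811 \cdot 10^{6}$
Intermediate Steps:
$l{\left(S \right)} = 3 S^{2}$ ($l{\left(S \right)} = S \left(S + 2 S\right) = S 3 S = 3 S^{2}$)
$Z{\left(g \right)} = \frac{2 g^{3}}{410 + g}$ ($Z{\left(g \right)} = \frac{2 g}{410 + g} g^{2} = \frac{2 g^{3}}{410 + g}$)
$\left(-188713 + c{\left(178 \right)}\right) + Z{\left(l{\left(25 \right)} \right)} = \left(-188713 + 178\right) + \frac{2 \left(3 \cdot 25^{2}\right)^{3}}{410 + 3 \cdot 25^{2}} = -188535 + \frac{2 \left(3 \cdot 625\right)^{3}}{410 + 3 \cdot 625} = -188535 + \frac{2 \cdot 1875^{3}}{410 + 1875} = -188535 + 2 \cdot 6591796875 \cdot \frac{1}{2285} = -188535 + \frac{2636718750}{457} = \frac{2550558255}{457}$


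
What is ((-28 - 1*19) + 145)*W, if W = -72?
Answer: -7056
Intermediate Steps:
((-28 - 1*19) + 145)*W = ((-28 - 1*19) + 145)*(-72) = ((-28 - 19) + 145)*(-72) = (-47 + 145)*(-72) = 98*(-72) = -7056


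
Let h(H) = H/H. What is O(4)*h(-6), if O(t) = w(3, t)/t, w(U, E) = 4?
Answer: 1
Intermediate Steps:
h(H) = 1
O(t) = 4/t
O(4)*h(-6) = (4/4)*1 = (4*(1/4))*1 = 1*1 = 1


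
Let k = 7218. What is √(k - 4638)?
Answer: 2*√645 ≈ 50.794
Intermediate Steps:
√(k - 4638) = √(7218 - 4638) = √2580 = 2*√645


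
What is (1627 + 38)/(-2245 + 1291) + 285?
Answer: 30025/106 ≈ 283.25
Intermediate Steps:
(1627 + 38)/(-2245 + 1291) + 285 = 1665/(-954) + 285 = 1665*(-1/954) + 285 = -185/106 + 285 = 30025/106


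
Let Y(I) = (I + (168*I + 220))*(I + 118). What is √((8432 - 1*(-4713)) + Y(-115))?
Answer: 10*I*√445 ≈ 210.95*I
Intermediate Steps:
Y(I) = (118 + I)*(220 + 169*I) (Y(I) = (I + (220 + 168*I))*(118 + I) = (220 + 169*I)*(118 + I) = (118 + I)*(220 + 169*I))
√((8432 - 1*(-4713)) + Y(-115)) = √((8432 - 1*(-4713)) + (25960 + 169*(-115)² + 20162*(-115))) = √((8432 + 4713) + (25960 + 169*13225 - 2318630)) = √(13145 + (25960 + 2235025 - 2318630)) = √(13145 - 57645) = √(-44500) = 10*I*√445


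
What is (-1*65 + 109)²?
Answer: 1936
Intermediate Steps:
(-1*65 + 109)² = (-65 + 109)² = 44² = 1936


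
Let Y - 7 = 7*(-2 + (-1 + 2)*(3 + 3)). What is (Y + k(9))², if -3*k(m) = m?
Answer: 1024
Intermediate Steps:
k(m) = -m/3
Y = 35 (Y = 7 + 7*(-2 + (-1 + 2)*(3 + 3)) = 7 + 7*(-2 + 1*6) = 7 + 7*(-2 + 6) = 7 + 7*4 = 7 + 28 = 35)
(Y + k(9))² = (35 - ⅓*9)² = (35 - 3)² = 32² = 1024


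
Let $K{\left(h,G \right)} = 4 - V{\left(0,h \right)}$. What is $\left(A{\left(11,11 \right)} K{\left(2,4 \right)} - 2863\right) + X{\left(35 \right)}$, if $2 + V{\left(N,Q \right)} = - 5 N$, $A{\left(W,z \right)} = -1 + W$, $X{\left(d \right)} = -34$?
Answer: $-2837$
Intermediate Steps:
$V{\left(N,Q \right)} = -2 - 5 N$
$K{\left(h,G \right)} = 6$ ($K{\left(h,G \right)} = 4 - \left(-2 - 0\right) = 4 - \left(-2 + 0\right) = 4 - -2 = 4 + 2 = 6$)
$\left(A{\left(11,11 \right)} K{\left(2,4 \right)} - 2863\right) + X{\left(35 \right)} = \left(\left(-1 + 11\right) 6 - 2863\right) - 34 = \left(10 \cdot 6 - 2863\right) - 34 = \left(60 - 2863\right) - 34 = -2803 - 34 = -2837$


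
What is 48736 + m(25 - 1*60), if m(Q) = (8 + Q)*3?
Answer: 48655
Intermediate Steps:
m(Q) = 24 + 3*Q
48736 + m(25 - 1*60) = 48736 + (24 + 3*(25 - 1*60)) = 48736 + (24 + 3*(25 - 60)) = 48736 + (24 + 3*(-35)) = 48736 + (24 - 105) = 48736 - 81 = 48655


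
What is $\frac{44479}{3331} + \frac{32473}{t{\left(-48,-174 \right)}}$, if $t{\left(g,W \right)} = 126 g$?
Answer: $\frac{22977347}{2877984} \approx 7.9838$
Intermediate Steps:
$\frac{44479}{3331} + \frac{32473}{t{\left(-48,-174 \right)}} = \frac{44479}{3331} + \frac{32473}{126 \left(-48\right)} = 44479 \cdot \frac{1}{3331} + \frac{32473}{-6048} = \frac{44479}{3331} + 32473 \left(- \frac{1}{6048}\right) = \frac{44479}{3331} - \frac{4639}{864} = \frac{22977347}{2877984}$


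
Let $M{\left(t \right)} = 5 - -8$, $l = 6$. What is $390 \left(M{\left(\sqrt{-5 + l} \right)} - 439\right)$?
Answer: $-166140$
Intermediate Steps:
$M{\left(t \right)} = 13$ ($M{\left(t \right)} = 5 + 8 = 13$)
$390 \left(M{\left(\sqrt{-5 + l} \right)} - 439\right) = 390 \left(13 - 439\right) = 390 \left(-426\right) = -166140$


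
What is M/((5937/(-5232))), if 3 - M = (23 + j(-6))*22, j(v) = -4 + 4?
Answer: 877232/1979 ≈ 443.27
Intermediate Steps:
j(v) = 0
M = -503 (M = 3 - (23 + 0)*22 = 3 - 23*22 = 3 - 1*506 = 3 - 506 = -503)
M/((5937/(-5232))) = -503/(5937/(-5232)) = -503/(5937*(-1/5232)) = -503/(-1979/1744) = -503*(-1744/1979) = 877232/1979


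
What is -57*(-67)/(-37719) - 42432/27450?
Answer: -31580077/19173825 ≈ -1.6470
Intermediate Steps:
-57*(-67)/(-37719) - 42432/27450 = 3819*(-1/37719) - 42432*1/27450 = -1273/12573 - 7072/4575 = -31580077/19173825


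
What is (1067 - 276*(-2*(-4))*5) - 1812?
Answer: -11785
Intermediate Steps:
(1067 - 276*(-2*(-4))*5) - 1812 = (1067 - 2208*5) - 1812 = (1067 - 276*40) - 1812 = (1067 - 11040) - 1812 = -9973 - 1812 = -11785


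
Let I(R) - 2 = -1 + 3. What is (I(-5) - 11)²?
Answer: 49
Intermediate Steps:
I(R) = 4 (I(R) = 2 + (-1 + 3) = 2 + 2 = 4)
(I(-5) - 11)² = (4 - 11)² = (-7)² = 49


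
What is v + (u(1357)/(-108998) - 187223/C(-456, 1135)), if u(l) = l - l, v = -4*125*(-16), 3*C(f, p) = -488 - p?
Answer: 4515223/541 ≈ 8346.1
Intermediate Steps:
C(f, p) = -488/3 - p/3 (C(f, p) = (-488 - p)/3 = -488/3 - p/3)
v = 8000 (v = -500*(-16) = 8000)
u(l) = 0
v + (u(1357)/(-108998) - 187223/C(-456, 1135)) = 8000 + (0/(-108998) - 187223/(-488/3 - ⅓*1135)) = 8000 + (0*(-1/108998) - 187223/(-488/3 - 1135/3)) = 8000 + (0 - 187223/(-541)) = 8000 + (0 - 187223*(-1/541)) = 8000 + (0 + 187223/541) = 8000 + 187223/541 = 4515223/541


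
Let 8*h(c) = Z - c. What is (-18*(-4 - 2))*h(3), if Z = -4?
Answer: -189/2 ≈ -94.500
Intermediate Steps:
h(c) = -½ - c/8 (h(c) = (-4 - c)/8 = -½ - c/8)
(-18*(-4 - 2))*h(3) = (-18*(-4 - 2))*(-½ - ⅛*3) = (-(-108))*(-½ - 3/8) = -18*(-6)*(-7/8) = 108*(-7/8) = -189/2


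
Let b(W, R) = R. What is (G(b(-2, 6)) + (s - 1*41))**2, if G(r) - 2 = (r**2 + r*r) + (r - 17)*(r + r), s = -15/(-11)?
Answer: 1153476/121 ≈ 9532.9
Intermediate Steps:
s = 15/11 (s = -15*(-1/11) = 15/11 ≈ 1.3636)
G(r) = 2 + 2*r**2 + 2*r*(-17 + r) (G(r) = 2 + ((r**2 + r*r) + (r - 17)*(r + r)) = 2 + ((r**2 + r**2) + (-17 + r)*(2*r)) = 2 + (2*r**2 + 2*r*(-17 + r)) = 2 + 2*r**2 + 2*r*(-17 + r))
(G(b(-2, 6)) + (s - 1*41))**2 = ((2 - 34*6 + 4*6**2) + (15/11 - 1*41))**2 = ((2 - 204 + 4*36) + (15/11 - 41))**2 = ((2 - 204 + 144) - 436/11)**2 = (-58 - 436/11)**2 = (-1074/11)**2 = 1153476/121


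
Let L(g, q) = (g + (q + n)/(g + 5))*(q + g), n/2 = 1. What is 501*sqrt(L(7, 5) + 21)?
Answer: 2004*sqrt(7) ≈ 5302.1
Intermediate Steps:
n = 2 (n = 2*1 = 2)
L(g, q) = (g + q)*(g + (2 + q)/(5 + g)) (L(g, q) = (g + (q + 2)/(g + 5))*(q + g) = (g + (2 + q)/(5 + g))*(g + q) = (g + q)*(g + (2 + q)/(5 + g)))
501*sqrt(L(7, 5) + 21) = 501*sqrt((7**3 + 5**2 + 2*7 + 2*5 + 5*7**2 + 5*7**2 + 6*7*5)/(5 + 7) + 21) = 501*sqrt((343 + 25 + 14 + 10 + 5*49 + 5*49 + 210)/12 + 21) = 501*sqrt((343 + 25 + 14 + 10 + 245 + 245 + 210)/12 + 21) = 501*sqrt((1/12)*1092 + 21) = 501*sqrt(91 + 21) = 501*sqrt(112) = 501*(4*sqrt(7)) = 2004*sqrt(7)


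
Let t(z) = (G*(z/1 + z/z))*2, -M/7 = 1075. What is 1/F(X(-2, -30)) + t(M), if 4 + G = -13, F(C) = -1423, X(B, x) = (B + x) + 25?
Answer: 364026167/1423 ≈ 2.5582e+5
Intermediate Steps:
M = -7525 (M = -7*1075 = -7525)
X(B, x) = 25 + B + x
G = -17 (G = -4 - 13 = -17)
t(z) = -34 - 34*z (t(z) = -17*(z/1 + z/z)*2 = -17*(z*1 + 1)*2 = -17*(z + 1)*2 = -17*(1 + z)*2 = (-17 - 17*z)*2 = -34 - 34*z)
1/F(X(-2, -30)) + t(M) = 1/(-1423) + (-34 - 34*(-7525)) = -1/1423 + (-34 + 255850) = -1/1423 + 255816 = 364026167/1423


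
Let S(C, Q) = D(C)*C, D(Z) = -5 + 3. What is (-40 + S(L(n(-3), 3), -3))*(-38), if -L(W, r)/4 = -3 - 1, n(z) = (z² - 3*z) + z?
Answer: 2736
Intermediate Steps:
D(Z) = -2
n(z) = z² - 2*z
L(W, r) = 16 (L(W, r) = -4*(-3 - 1) = -4*(-4) = 16)
S(C, Q) = -2*C
(-40 + S(L(n(-3), 3), -3))*(-38) = (-40 - 2*16)*(-38) = (-40 - 32)*(-38) = -72*(-38) = 2736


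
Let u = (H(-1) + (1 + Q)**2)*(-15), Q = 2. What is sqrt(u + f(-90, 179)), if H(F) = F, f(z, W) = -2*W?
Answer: I*sqrt(478) ≈ 21.863*I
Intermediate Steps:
u = -120 (u = (-1 + (1 + 2)**2)*(-15) = (-1 + 3**2)*(-15) = (-1 + 9)*(-15) = 8*(-15) = -120)
sqrt(u + f(-90, 179)) = sqrt(-120 - 2*179) = sqrt(-120 - 358) = sqrt(-478) = I*sqrt(478)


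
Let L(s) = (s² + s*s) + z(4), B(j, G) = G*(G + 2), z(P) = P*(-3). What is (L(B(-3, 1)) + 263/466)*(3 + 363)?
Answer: 559797/233 ≈ 2402.6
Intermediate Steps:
z(P) = -3*P
B(j, G) = G*(2 + G)
L(s) = -12 + 2*s² (L(s) = (s² + s*s) - 3*4 = (s² + s²) - 12 = 2*s² - 12 = -12 + 2*s²)
(L(B(-3, 1)) + 263/466)*(3 + 363) = ((-12 + 2*(1*(2 + 1))²) + 263/466)*(3 + 363) = ((-12 + 2*(1*3)²) + 263*(1/466))*366 = ((-12 + 2*3²) + 263/466)*366 = ((-12 + 2*9) + 263/466)*366 = ((-12 + 18) + 263/466)*366 = (6 + 263/466)*366 = (3059/466)*366 = 559797/233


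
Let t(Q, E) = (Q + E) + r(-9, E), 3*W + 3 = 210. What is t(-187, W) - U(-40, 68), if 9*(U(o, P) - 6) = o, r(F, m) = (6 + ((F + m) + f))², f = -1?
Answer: 36949/9 ≈ 4105.4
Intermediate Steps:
W = 69 (W = -1 + (⅓)*210 = -1 + 70 = 69)
r(F, m) = (5 + F + m)² (r(F, m) = (6 + ((F + m) - 1))² = (6 + (-1 + F + m))² = (5 + F + m)²)
U(o, P) = 6 + o/9
t(Q, E) = E + Q + (-4 + E)² (t(Q, E) = (Q + E) + (5 - 9 + E)² = (E + Q) + (-4 + E)² = E + Q + (-4 + E)²)
t(-187, W) - U(-40, 68) = (69 - 187 + (-4 + 69)²) - (6 + (⅑)*(-40)) = (69 - 187 + 65²) - (6 - 40/9) = (69 - 187 + 4225) - 1*14/9 = 4107 - 14/9 = 36949/9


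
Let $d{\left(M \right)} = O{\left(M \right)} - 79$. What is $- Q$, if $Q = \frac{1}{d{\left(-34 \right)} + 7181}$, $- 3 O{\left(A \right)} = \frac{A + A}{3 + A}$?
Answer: $- \frac{93}{660418} \approx -0.00014082$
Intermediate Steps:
$O{\left(A \right)} = - \frac{2 A}{3 \left(3 + A\right)}$ ($O{\left(A \right)} = - \frac{\left(A + A\right) \frac{1}{3 + A}}{3} = - \frac{2 A \frac{1}{3 + A}}{3} = - \frac{2 A}{3 \left(3 + A\right)}$)
$d{\left(M \right)} = -79 - \frac{2 M}{9 + 3 M}$ ($d{\left(M \right)} = - \frac{2 M}{9 + 3 M} - 79 = -79 - \frac{2 M}{9 + 3 M}$)
$Q = \frac{93}{660418}$ ($Q = \frac{1}{\frac{-711 - -8126}{3 \left(3 - 34\right)} + 7181} = \frac{1}{\frac{-711 + 8126}{3 \left(-31\right)} + 7181} = \frac{1}{\frac{1}{3} \left(- \frac{1}{31}\right) 7415 + 7181} = \frac{1}{- \frac{7415}{93} + 7181} = \frac{1}{\frac{660418}{93}} = \frac{93}{660418} \approx 0.00014082$)
$- Q = \left(-1\right) \frac{93}{660418} = - \frac{93}{660418}$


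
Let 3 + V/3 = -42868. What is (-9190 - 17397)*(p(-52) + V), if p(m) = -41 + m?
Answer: 3421906422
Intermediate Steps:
V = -128613 (V = -9 + 3*(-42868) = -9 - 128604 = -128613)
(-9190 - 17397)*(p(-52) + V) = (-9190 - 17397)*((-41 - 52) - 128613) = -26587*(-93 - 128613) = -26587*(-128706) = 3421906422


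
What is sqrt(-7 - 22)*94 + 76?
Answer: 76 + 94*I*sqrt(29) ≈ 76.0 + 506.21*I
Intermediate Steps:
sqrt(-7 - 22)*94 + 76 = sqrt(-29)*94 + 76 = (I*sqrt(29))*94 + 76 = 94*I*sqrt(29) + 76 = 76 + 94*I*sqrt(29)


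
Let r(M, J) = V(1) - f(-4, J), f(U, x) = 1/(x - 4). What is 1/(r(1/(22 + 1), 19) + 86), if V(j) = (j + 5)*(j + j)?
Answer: 15/1469 ≈ 0.010211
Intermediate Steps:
V(j) = 2*j*(5 + j) (V(j) = (5 + j)*(2*j) = 2*j*(5 + j))
f(U, x) = 1/(-4 + x)
r(M, J) = 12 - 1/(-4 + J) (r(M, J) = 2*1*(5 + 1) - 1/(-4 + J) = 2*1*6 - 1/(-4 + J) = 12 - 1/(-4 + J))
1/(r(1/(22 + 1), 19) + 86) = 1/((-49 + 12*19)/(-4 + 19) + 86) = 1/((-49 + 228)/15 + 86) = 1/((1/15)*179 + 86) = 1/(179/15 + 86) = 1/(1469/15) = 15/1469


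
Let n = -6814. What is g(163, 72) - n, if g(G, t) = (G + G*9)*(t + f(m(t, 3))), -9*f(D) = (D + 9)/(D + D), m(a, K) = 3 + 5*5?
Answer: 31261693/252 ≈ 1.2405e+5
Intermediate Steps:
m(a, K) = 28 (m(a, K) = 3 + 25 = 28)
f(D) = -(9 + D)/(18*D) (f(D) = -(D + 9)/(9*(D + D)) = -(9 + D)/(9*(2*D)) = -(9 + D)*1/(2*D)/9 = -(9 + D)/(18*D))
g(G, t) = 10*G*(-37/504 + t) (g(G, t) = (G + G*9)*(t + (1/18)*(-9 - 1*28)/28) = (G + 9*G)*(t + (1/18)*(1/28)*(-9 - 28)) = (10*G)*(t + (1/18)*(1/28)*(-37)) = (10*G)*(t - 37/504) = (10*G)*(-37/504 + t) = 10*G*(-37/504 + t))
g(163, 72) - n = (5/252)*163*(-37 + 504*72) - 1*(-6814) = (5/252)*163*(-37 + 36288) + 6814 = (5/252)*163*36251 + 6814 = 29544565/252 + 6814 = 31261693/252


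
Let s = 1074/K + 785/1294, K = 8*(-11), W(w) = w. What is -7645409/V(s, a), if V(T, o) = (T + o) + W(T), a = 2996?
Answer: -108824751706/42314895 ≈ -2571.8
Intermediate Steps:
K = -88
s = -330169/28468 (s = 1074/(-88) + 785/1294 = 1074*(-1/88) + 785*(1/1294) = -537/44 + 785/1294 = -330169/28468 ≈ -11.598)
V(T, o) = o + 2*T (V(T, o) = (T + o) + T = o + 2*T)
-7645409/V(s, a) = -7645409/(2996 + 2*(-330169/28468)) = -7645409/(2996 - 330169/14234) = -7645409/42314895/14234 = -7645409*14234/42314895 = -108824751706/42314895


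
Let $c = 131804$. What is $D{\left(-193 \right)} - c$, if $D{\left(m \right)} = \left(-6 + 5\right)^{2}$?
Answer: $-131803$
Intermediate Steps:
$D{\left(m \right)} = 1$ ($D{\left(m \right)} = \left(-1\right)^{2} = 1$)
$D{\left(-193 \right)} - c = 1 - 131804 = -131803$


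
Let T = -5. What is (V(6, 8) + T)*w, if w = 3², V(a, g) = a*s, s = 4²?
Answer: 819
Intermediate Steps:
s = 16
V(a, g) = 16*a (V(a, g) = a*16 = 16*a)
w = 9
(V(6, 8) + T)*w = (16*6 - 5)*9 = (96 - 5)*9 = 91*9 = 819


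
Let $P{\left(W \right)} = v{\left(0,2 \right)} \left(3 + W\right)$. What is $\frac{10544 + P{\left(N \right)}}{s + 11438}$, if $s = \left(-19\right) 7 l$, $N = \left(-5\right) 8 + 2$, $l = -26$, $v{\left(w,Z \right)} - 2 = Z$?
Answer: $\frac{2601}{3724} \approx 0.69844$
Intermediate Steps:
$v{\left(w,Z \right)} = 2 + Z$
$N = -38$ ($N = -40 + 2 = -38$)
$s = 3458$ ($s = \left(-19\right) 7 \left(-26\right) = \left(-133\right) \left(-26\right) = 3458$)
$P{\left(W \right)} = 12 + 4 W$ ($P{\left(W \right)} = \left(2 + 2\right) \left(3 + W\right) = 4 \left(3 + W\right) = 12 + 4 W$)
$\frac{10544 + P{\left(N \right)}}{s + 11438} = \frac{10544 + \left(12 + 4 \left(-38\right)\right)}{3458 + 11438} = \frac{10544 + \left(12 - 152\right)}{14896} = \left(10544 - 140\right) \frac{1}{14896} = 10404 \cdot \frac{1}{14896} = \frac{2601}{3724}$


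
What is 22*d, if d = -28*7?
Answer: -4312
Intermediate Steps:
d = -196
22*d = 22*(-196) = -4312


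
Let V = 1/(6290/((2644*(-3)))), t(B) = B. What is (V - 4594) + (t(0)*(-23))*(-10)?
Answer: -14452096/3145 ≈ -4595.3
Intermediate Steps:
V = -3966/3145 (V = 1/(6290/(-7932)) = 1/(6290*(-1/7932)) = 1/(-3145/3966) = -3966/3145 ≈ -1.2610)
(V - 4594) + (t(0)*(-23))*(-10) = (-3966/3145 - 4594) + (0*(-23))*(-10) = -14452096/3145 + 0*(-10) = -14452096/3145 + 0 = -14452096/3145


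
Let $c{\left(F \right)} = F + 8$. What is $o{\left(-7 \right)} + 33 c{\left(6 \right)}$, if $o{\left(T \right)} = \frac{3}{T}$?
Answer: $\frac{3231}{7} \approx 461.57$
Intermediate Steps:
$c{\left(F \right)} = 8 + F$
$o{\left(-7 \right)} + 33 c{\left(6 \right)} = \frac{3}{-7} + 33 \left(8 + 6\right) = 3 \left(- \frac{1}{7}\right) + 33 \cdot 14 = - \frac{3}{7} + 462 = \frac{3231}{7}$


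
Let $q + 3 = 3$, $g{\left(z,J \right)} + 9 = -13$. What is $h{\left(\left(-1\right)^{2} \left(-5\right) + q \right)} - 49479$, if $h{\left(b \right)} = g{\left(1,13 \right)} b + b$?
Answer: $-49374$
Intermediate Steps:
$g{\left(z,J \right)} = -22$ ($g{\left(z,J \right)} = -9 - 13 = -22$)
$q = 0$ ($q = -3 + 3 = 0$)
$h{\left(b \right)} = - 21 b$ ($h{\left(b \right)} = - 22 b + b = - 21 b$)
$h{\left(\left(-1\right)^{2} \left(-5\right) + q \right)} - 49479 = - 21 \left(\left(-1\right)^{2} \left(-5\right) + 0\right) - 49479 = - 21 \left(1 \left(-5\right) + 0\right) - 49479 = - 21 \left(-5 + 0\right) - 49479 = \left(-21\right) \left(-5\right) - 49479 = 105 - 49479 = -49374$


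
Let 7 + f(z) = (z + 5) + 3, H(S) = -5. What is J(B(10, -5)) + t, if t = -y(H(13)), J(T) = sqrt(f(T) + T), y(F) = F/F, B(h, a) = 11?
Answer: -1 + sqrt(23) ≈ 3.7958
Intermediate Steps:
f(z) = 1 + z (f(z) = -7 + ((z + 5) + 3) = -7 + ((5 + z) + 3) = -7 + (8 + z) = 1 + z)
y(F) = 1
J(T) = sqrt(1 + 2*T) (J(T) = sqrt((1 + T) + T) = sqrt(1 + 2*T))
t = -1 (t = -1*1 = -1)
J(B(10, -5)) + t = sqrt(1 + 2*11) - 1 = sqrt(1 + 22) - 1 = sqrt(23) - 1 = -1 + sqrt(23)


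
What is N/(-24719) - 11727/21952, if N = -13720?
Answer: 11301727/542631488 ≈ 0.020828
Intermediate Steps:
N/(-24719) - 11727/21952 = -13720/(-24719) - 11727/21952 = -13720*(-1/24719) - 11727*1/21952 = 13720/24719 - 11727/21952 = 11301727/542631488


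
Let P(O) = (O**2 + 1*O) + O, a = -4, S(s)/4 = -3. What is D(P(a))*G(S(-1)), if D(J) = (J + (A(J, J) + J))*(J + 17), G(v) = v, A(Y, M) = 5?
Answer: -6300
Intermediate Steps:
S(s) = -12 (S(s) = 4*(-3) = -12)
P(O) = O**2 + 2*O (P(O) = (O**2 + O) + O = (O + O**2) + O = O**2 + 2*O)
D(J) = (5 + 2*J)*(17 + J) (D(J) = (J + (5 + J))*(J + 17) = (5 + 2*J)*(17 + J))
D(P(a))*G(S(-1)) = (85 + 2*(-4*(2 - 4))**2 + 39*(-4*(2 - 4)))*(-12) = (85 + 2*(-4*(-2))**2 + 39*(-4*(-2)))*(-12) = (85 + 2*8**2 + 39*8)*(-12) = (85 + 2*64 + 312)*(-12) = (85 + 128 + 312)*(-12) = 525*(-12) = -6300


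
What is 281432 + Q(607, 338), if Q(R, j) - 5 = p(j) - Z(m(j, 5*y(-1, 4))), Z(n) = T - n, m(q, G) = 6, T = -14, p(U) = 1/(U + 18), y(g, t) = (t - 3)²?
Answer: 100198693/356 ≈ 2.8146e+5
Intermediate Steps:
y(g, t) = (-3 + t)²
p(U) = 1/(18 + U)
Z(n) = -14 - n
Q(R, j) = 25 + 1/(18 + j) (Q(R, j) = 5 + (1/(18 + j) - (-14 - 1*6)) = 5 + (1/(18 + j) - (-14 - 6)) = 5 + (1/(18 + j) - 1*(-20)) = 5 + (1/(18 + j) + 20) = 5 + (20 + 1/(18 + j)) = 25 + 1/(18 + j))
281432 + Q(607, 338) = 281432 + (451 + 25*338)/(18 + 338) = 281432 + (451 + 8450)/356 = 281432 + (1/356)*8901 = 281432 + 8901/356 = 100198693/356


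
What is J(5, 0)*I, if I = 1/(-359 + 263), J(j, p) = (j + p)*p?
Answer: 0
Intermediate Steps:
J(j, p) = p*(j + p)
I = -1/96 (I = 1/(-96) = -1/96 ≈ -0.010417)
J(5, 0)*I = (0*(5 + 0))*(-1/96) = (0*5)*(-1/96) = 0*(-1/96) = 0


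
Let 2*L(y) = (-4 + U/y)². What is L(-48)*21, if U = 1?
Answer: 260743/1536 ≈ 169.75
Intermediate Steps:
L(y) = (-4 + 1/y)²/2
L(-48)*21 = ((½)*(-1 + 4*(-48))²/(-48)²)*21 = ((½)*(1/2304)*(-1 - 192)²)*21 = ((½)*(1/2304)*(-193)²)*21 = ((½)*(1/2304)*37249)*21 = (37249/4608)*21 = 260743/1536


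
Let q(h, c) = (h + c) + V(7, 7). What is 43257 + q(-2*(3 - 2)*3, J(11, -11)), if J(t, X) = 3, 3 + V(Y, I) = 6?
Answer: 43257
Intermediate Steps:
V(Y, I) = 3 (V(Y, I) = -3 + 6 = 3)
q(h, c) = 3 + c + h (q(h, c) = (h + c) + 3 = (c + h) + 3 = 3 + c + h)
43257 + q(-2*(3 - 2)*3, J(11, -11)) = 43257 + (3 + 3 - 2*(3 - 2)*3) = 43257 + (3 + 3 - 2*1*3) = 43257 + (3 + 3 - 2*3) = 43257 + (3 + 3 - 6) = 43257 + 0 = 43257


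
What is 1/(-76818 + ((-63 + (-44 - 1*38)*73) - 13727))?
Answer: -1/96594 ≈ -1.0353e-5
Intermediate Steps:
1/(-76818 + ((-63 + (-44 - 1*38)*73) - 13727)) = 1/(-76818 + ((-63 + (-44 - 38)*73) - 13727)) = 1/(-76818 + ((-63 - 82*73) - 13727)) = 1/(-76818 + ((-63 - 5986) - 13727)) = 1/(-76818 + (-6049 - 13727)) = 1/(-76818 - 19776) = 1/(-96594) = -1/96594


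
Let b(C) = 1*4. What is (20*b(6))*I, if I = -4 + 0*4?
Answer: -320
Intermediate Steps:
I = -4 (I = -4 + 0 = -4)
b(C) = 4
(20*b(6))*I = (20*4)*(-4) = 80*(-4) = -320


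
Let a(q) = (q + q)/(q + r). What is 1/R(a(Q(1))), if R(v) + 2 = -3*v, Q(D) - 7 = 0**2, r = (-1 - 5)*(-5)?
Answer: -37/116 ≈ -0.31897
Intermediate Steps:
r = 30 (r = -6*(-5) = 30)
Q(D) = 7 (Q(D) = 7 + 0**2 = 7 + 0 = 7)
a(q) = 2*q/(30 + q) (a(q) = (q + q)/(q + 30) = (2*q)/(30 + q) = 2*q/(30 + q))
R(v) = -2 - 3*v
1/R(a(Q(1))) = 1/(-2 - 6*7/(30 + 7)) = 1/(-2 - 6*7/37) = 1/(-2 - 3*14/37) = 1/(-2 - 42/37) = 1/(-116/37) = -37/116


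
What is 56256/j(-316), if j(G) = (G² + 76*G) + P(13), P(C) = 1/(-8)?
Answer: 450048/606719 ≈ 0.74177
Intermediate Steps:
P(C) = -⅛
j(G) = -⅛ + G² + 76*G (j(G) = (G² + 76*G) - ⅛ = -⅛ + G² + 76*G)
56256/j(-316) = 56256/(-⅛ + (-316)² + 76*(-316)) = 56256/(-⅛ + 99856 - 24016) = 56256/(606719/8) = 56256*(8/606719) = 450048/606719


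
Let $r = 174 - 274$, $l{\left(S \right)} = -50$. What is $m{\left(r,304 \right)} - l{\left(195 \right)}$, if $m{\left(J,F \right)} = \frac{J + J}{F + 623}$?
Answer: $\frac{46150}{927} \approx 49.784$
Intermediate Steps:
$r = -100$ ($r = 174 - 274 = -100$)
$m{\left(J,F \right)} = \frac{2 J}{623 + F}$
$m{\left(r,304 \right)} - l{\left(195 \right)} = 2 \left(-100\right) \frac{1}{623 + 304} - -50 = 2 \left(-100\right) \frac{1}{927} + 50 = - \frac{200}{927} + 50 = \frac{46150}{927}$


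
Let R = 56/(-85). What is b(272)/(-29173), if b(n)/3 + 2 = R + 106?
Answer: -26352/2479705 ≈ -0.010627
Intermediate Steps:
R = -56/85 (R = 56*(-1/85) = -56/85 ≈ -0.65882)
b(n) = 26352/85 (b(n) = -6 + 3*(-56/85 + 106) = -6 + 3*(8954/85) = -6 + 26862/85 = 26352/85)
b(272)/(-29173) = (26352/85)/(-29173) = (26352/85)*(-1/29173) = -26352/2479705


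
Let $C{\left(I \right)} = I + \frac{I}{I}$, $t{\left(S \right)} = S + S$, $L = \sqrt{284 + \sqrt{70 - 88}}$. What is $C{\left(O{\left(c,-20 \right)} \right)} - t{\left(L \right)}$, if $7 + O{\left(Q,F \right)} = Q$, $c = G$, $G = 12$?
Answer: $6 - 2 \sqrt{284 + 3 i \sqrt{2}} \approx -27.706 - 0.25175 i$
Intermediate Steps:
$c = 12$
$O{\left(Q,F \right)} = -7 + Q$
$L = \sqrt{284 + 3 i \sqrt{2}}$ ($L = \sqrt{284 + \sqrt{-18}} = \sqrt{284 + 3 i \sqrt{2}} \approx 16.853 + 0.1259 i$)
$t{\left(S \right)} = 2 S$
$C{\left(I \right)} = 1 + I$ ($C{\left(I \right)} = I + 1 = 1 + I$)
$C{\left(O{\left(c,-20 \right)} \right)} - t{\left(L \right)} = \left(1 + \left(-7 + 12\right)\right) - 2 \sqrt{284 + 3 i \sqrt{2}} = \left(1 + 5\right) - 2 \sqrt{284 + 3 i \sqrt{2}} = 6 - 2 \sqrt{284 + 3 i \sqrt{2}}$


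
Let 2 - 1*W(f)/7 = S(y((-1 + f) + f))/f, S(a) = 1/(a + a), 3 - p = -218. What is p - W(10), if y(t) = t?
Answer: 78667/380 ≈ 207.02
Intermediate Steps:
p = 221 (p = 3 - 1*(-218) = 3 + 218 = 221)
S(a) = 1/(2*a)
W(f) = 14 - 7/(2*f*(-1 + 2*f)) (W(f) = 14 - 7*1/(2*((-1 + f) + f))/f = 14 - 7*1/(2*(-1 + 2*f))/f = 14 - 7/(2*f*(-1 + 2*f)))
p - W(10) = 221 - (14 - 7/2/(10*(-1 + 2*10))) = 221 - (14 - 7/2*⅒/(-1 + 20)) = 221 - (14 - 7/2*⅒/19) = 221 - (14 - 7/2*⅒*1/19) = 221 - (14 - 7/380) = 221 - 1*5313/380 = 221 - 5313/380 = 78667/380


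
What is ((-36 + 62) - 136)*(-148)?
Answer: 16280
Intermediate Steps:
((-36 + 62) - 136)*(-148) = (26 - 136)*(-148) = -110*(-148) = 16280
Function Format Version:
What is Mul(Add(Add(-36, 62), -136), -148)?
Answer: 16280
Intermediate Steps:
Mul(Add(Add(-36, 62), -136), -148) = Mul(Add(26, -136), -148) = Mul(-110, -148) = 16280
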